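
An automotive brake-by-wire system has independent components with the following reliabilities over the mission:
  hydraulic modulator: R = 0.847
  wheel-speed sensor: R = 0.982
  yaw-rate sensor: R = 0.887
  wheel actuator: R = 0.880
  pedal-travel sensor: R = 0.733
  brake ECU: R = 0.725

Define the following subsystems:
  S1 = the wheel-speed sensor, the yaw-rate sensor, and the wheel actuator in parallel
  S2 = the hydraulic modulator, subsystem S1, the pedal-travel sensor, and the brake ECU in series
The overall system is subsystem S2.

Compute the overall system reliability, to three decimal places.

Parallel (wheel-speed sensor, yaw-rate sensor, and wheel actuator): 1 − (1 − 0.98200)(1 − 0.88700)(1 − 0.88000) = 0.99976
Series (hydraulic modulator, [0.99976], pedal-travel sensor, and brake ECU): 0.84700 × 0.99976 × 0.73300 × 0.72500 = 0.450

0.450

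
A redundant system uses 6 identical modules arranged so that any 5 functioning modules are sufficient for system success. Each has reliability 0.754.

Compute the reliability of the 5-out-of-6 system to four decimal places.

R = Σ_{i=5}^{6} C(6,i) p^i (1−p)^{6−i} with p = 0.754
C(6,5)·0.754^5·0.246^1 = 0.359702
C(6,6)·0.754^6·0.246^0 = 0.183750
Sum = 0.5435

0.5435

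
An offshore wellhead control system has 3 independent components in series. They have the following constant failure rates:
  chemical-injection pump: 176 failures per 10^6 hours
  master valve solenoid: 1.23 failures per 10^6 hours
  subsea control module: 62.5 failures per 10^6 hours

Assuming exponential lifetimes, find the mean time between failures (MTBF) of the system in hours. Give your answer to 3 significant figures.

4170

Series of exponential components: λ_sys = Σ λ_i
λ_sys = 0.000176 + 0.00000123 + 0.0000625 = 2.3973e-04 /h
MTBF = 1 / λ_sys = 4170 h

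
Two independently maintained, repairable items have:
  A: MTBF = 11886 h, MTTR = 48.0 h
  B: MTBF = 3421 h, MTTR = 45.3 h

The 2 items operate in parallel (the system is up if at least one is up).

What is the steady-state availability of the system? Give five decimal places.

A(A) = MTBF/(MTBF+MTTR) = 11886/(11886+48.0) = 0.995978
A(B) = MTBF/(MTBF+MTTR) = 3421/(3421+45.3) = 0.986931
Parallel availability: 1 − (1 − 0.995978)(1 − 0.986931) = 0.99995

0.99995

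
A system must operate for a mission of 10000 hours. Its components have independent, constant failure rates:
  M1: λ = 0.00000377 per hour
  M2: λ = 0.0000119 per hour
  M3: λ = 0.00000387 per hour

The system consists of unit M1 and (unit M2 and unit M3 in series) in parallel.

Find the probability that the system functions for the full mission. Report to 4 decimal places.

R(M1) = exp(−0.00000377 × 10000) = 0.963002
R(M2) = exp(−0.0000119 × 10000) = 0.887808
R(M3) = exp(−0.00000387 × 10000) = 0.962039
Series (M2 and M3): 0.887808 × 0.962039 = 0.854106
Parallel (M1 and [0.854106]): 1 − (1 − 0.963002)(1 − 0.854106) = 0.9946

0.9946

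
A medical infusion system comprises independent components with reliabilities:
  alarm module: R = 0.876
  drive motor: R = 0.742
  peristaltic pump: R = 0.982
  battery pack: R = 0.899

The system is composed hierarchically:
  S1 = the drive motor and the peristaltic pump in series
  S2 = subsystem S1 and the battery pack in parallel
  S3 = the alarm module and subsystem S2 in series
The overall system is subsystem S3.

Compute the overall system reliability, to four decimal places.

0.8520

Series (drive motor and peristaltic pump): 0.742000 × 0.982000 = 0.728644
Parallel ([0.728644] and battery pack): 1 − (1 − 0.728644)(1 − 0.899000) = 0.972593
Series (alarm module and [0.972593]): 0.876000 × 0.972593 = 0.8520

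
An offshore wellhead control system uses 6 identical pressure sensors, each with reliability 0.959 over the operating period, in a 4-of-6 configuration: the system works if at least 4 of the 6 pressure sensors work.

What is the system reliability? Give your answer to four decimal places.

0.9987

R = Σ_{i=4}^{6} C(6,i) p^i (1−p)^{6−i} with p = 0.959
C(6,4)·0.959^4·0.041^2 = 0.021327
C(6,5)·0.959^5·0.041^1 = 0.199539
C(6,6)·0.959^6·0.041^0 = 0.777878
Sum = 0.9987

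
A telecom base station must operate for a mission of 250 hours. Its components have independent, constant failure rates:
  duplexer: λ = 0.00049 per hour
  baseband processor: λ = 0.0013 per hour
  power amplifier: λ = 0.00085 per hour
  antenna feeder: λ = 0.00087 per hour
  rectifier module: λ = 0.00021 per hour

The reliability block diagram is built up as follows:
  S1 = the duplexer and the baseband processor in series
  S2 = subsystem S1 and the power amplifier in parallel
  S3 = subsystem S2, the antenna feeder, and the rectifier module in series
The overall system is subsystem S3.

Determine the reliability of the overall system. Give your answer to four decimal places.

0.7107

R(duplexer) = exp(−0.00049 × 250) = 0.884706
R(baseband processor) = exp(−0.0013 × 250) = 0.722527
R(power amplifier) = exp(−0.00085 × 250) = 0.808560
R(antenna feeder) = exp(−0.00087 × 250) = 0.804528
R(rectifier module) = exp(−0.00021 × 250) = 0.948854
Series (duplexer and baseband processor): 0.884706 × 0.722527 = 0.639224
Parallel ([0.639224] and power amplifier): 1 − (1 − 0.639224)(1 − 0.808560) = 0.930933
Series ([0.930933], antenna feeder, and rectifier module): 0.930933 × 0.804528 × 0.948854 = 0.7107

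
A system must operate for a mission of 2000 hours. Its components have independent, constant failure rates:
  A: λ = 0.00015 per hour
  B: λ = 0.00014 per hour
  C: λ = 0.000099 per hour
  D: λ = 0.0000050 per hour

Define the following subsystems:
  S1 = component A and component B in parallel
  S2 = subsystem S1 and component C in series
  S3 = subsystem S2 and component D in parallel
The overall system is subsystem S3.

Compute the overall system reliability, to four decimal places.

R(A) = exp(−0.00015 × 2000) = 0.740818
R(B) = exp(−0.00014 × 2000) = 0.755784
R(C) = exp(−0.000099 × 2000) = 0.820370
R(D) = exp(−0.0000050 × 2000) = 0.990050
Parallel (A and B): 1 − (1 − 0.740818)(1 − 0.755784) = 0.936704
Series ([0.936704] and C): 0.936704 × 0.820370 = 0.768444
Parallel ([0.768444] and D): 1 − (1 − 0.768444)(1 − 0.990050) = 0.9977

0.9977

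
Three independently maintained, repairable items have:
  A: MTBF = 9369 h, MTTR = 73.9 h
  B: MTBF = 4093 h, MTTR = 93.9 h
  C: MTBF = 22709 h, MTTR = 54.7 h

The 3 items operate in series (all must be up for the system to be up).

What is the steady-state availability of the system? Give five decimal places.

0.96759

A(A) = MTBF/(MTBF+MTTR) = 9369/(9369+73.9) = 0.992174
A(B) = MTBF/(MTBF+MTTR) = 4093/(4093+93.9) = 0.977573
A(C) = MTBF/(MTBF+MTTR) = 22709/(22709+54.7) = 0.997597
Series availability: 0.992174 × 0.977573 × 0.997597 = 0.96759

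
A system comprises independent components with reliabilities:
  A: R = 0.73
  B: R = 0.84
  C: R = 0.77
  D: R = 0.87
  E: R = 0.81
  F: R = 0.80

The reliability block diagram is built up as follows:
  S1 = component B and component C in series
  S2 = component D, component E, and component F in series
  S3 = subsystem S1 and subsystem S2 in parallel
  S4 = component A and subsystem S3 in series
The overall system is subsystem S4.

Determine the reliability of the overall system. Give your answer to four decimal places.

0.6175

Series (B and C): 0.840000 × 0.770000 = 0.646800
Series (D, E, and F): 0.870000 × 0.810000 × 0.800000 = 0.563760
Parallel ([0.646800] and [0.563760]): 1 − (1 − 0.646800)(1 − 0.563760) = 0.845920
Series (A and [0.845920]): 0.730000 × 0.845920 = 0.6175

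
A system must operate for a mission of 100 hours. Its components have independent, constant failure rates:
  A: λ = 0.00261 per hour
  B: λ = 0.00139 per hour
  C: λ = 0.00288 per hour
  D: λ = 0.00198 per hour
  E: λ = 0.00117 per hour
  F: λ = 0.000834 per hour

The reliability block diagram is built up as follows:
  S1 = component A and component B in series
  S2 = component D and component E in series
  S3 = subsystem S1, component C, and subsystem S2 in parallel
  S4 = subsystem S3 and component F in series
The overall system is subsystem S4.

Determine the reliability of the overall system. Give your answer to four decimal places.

R(A) = exp(−0.00261 × 100) = 0.770281
R(B) = exp(−0.00139 × 100) = 0.870228
R(C) = exp(−0.00288 × 100) = 0.749762
R(D) = exp(−0.00198 × 100) = 0.820370
R(E) = exp(−0.00117 × 100) = 0.889585
R(F) = exp(−0.000834 × 100) = 0.919983
Series (A and B): 0.770281 × 0.870228 = 0.670320
Series (D and E): 0.820370 × 0.889585 = 0.729789
Parallel ([0.670320], C, and [0.729789]): 1 − (1 − 0.670320)(1 − 0.749762)(1 − 0.729789) = 0.977708
Series ([0.977708] and F): 0.977708 × 0.919983 = 0.8995

0.8995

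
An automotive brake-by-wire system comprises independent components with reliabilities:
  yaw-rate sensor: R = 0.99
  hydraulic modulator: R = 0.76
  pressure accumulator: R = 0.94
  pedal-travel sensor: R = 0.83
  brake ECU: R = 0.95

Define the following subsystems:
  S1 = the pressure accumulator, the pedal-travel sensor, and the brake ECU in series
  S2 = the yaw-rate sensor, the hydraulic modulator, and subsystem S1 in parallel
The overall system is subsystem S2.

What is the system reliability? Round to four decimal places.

0.9994

Series (pressure accumulator, pedal-travel sensor, and brake ECU): 0.940000 × 0.830000 × 0.950000 = 0.741190
Parallel (yaw-rate sensor, hydraulic modulator, and [0.741190]): 1 − (1 − 0.990000)(1 − 0.760000)(1 − 0.741190) = 0.9994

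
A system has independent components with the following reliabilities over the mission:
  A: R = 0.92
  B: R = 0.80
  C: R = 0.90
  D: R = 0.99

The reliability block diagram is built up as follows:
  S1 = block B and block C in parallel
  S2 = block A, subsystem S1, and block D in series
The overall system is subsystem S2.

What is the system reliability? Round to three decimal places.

Parallel (B and C): 1 − (1 − 0.80000)(1 − 0.90000) = 0.98000
Series (A, [0.98000], and D): 0.92000 × 0.98000 × 0.99000 = 0.893

0.893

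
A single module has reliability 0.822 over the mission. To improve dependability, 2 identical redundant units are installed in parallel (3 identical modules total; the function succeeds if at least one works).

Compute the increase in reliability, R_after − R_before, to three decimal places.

R_before = 0.822
R_after = 1 − (1 − 0.822)^3 = 0.994
ΔR = 0.994 − 0.822 = 0.172

0.172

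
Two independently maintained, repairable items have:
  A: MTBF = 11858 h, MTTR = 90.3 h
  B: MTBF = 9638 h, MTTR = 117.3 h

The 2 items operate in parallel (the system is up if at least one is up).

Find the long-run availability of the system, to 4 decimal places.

0.9999

A(A) = MTBF/(MTBF+MTTR) = 11858/(11858+90.3) = 0.992442
A(B) = MTBF/(MTBF+MTTR) = 9638/(9638+117.3) = 0.987976
Parallel availability: 1 − (1 − 0.992442)(1 − 0.987976) = 0.9999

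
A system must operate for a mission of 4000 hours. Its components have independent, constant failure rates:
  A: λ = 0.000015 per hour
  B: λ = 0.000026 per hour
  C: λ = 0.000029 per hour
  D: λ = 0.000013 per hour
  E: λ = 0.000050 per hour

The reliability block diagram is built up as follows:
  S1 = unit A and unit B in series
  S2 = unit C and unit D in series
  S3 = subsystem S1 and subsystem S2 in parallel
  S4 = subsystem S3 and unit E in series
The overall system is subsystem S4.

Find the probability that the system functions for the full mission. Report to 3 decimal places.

0.800

R(A) = exp(−0.000015 × 4000) = 0.94176
R(B) = exp(−0.000026 × 4000) = 0.90123
R(C) = exp(−0.000029 × 4000) = 0.89048
R(D) = exp(−0.000013 × 4000) = 0.94933
R(E) = exp(−0.000050 × 4000) = 0.81873
Series (A and B): 0.94176 × 0.90123 = 0.84874
Series (C and D): 0.89048 × 0.94933 = 0.84536
Parallel ([0.84874] and [0.84536]): 1 − (1 − 0.84874)(1 − 0.84536) = 0.97661
Series ([0.97661] and E): 0.97661 × 0.81873 = 0.800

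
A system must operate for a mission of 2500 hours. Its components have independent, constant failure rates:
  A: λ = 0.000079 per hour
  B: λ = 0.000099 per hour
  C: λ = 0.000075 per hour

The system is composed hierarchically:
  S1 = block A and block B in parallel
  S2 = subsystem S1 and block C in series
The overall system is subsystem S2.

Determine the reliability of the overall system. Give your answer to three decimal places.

0.796

R(A) = exp(−0.000079 × 2500) = 0.82078
R(B) = exp(−0.000099 × 2500) = 0.78075
R(C) = exp(−0.000075 × 2500) = 0.82903
Parallel (A and B): 1 − (1 − 0.82078)(1 − 0.78075) = 0.96071
Series ([0.96071] and C): 0.96071 × 0.82903 = 0.796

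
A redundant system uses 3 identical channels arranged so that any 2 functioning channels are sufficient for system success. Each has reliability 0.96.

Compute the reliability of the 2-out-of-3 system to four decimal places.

R = Σ_{i=2}^{3} C(3,i) p^i (1−p)^{3−i} with p = 0.96
C(3,2)·0.96^2·0.04^1 = 0.110592
C(3,3)·0.96^3·0.04^0 = 0.884736
Sum = 0.9953

0.9953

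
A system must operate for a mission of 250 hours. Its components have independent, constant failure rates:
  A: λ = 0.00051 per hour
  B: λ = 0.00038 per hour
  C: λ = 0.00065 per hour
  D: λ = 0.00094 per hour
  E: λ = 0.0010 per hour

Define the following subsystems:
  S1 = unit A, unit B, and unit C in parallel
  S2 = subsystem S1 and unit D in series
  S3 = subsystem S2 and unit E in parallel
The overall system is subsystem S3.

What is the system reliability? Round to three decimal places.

R(A) = exp(−0.00051 × 250) = 0.88029
R(B) = exp(−0.00038 × 250) = 0.90937
R(C) = exp(−0.00065 × 250) = 0.85002
R(D) = exp(−0.00094 × 250) = 0.79057
R(E) = exp(−0.0010 × 250) = 0.77880
Parallel (A, B, and C): 1 − (1 − 0.88029)(1 − 0.90937)(1 − 0.85002) = 0.99837
Series ([0.99837] and D): 0.99837 × 0.79057 = 0.78928
Parallel ([0.78928] and E): 1 − (1 − 0.78928)(1 − 0.77880) = 0.953

0.953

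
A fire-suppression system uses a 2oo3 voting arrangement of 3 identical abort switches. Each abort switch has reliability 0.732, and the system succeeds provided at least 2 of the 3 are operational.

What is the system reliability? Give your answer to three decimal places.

R = Σ_{i=2}^{3} C(3,i) p^i (1−p)^{3−i} with p = 0.732
C(3,2)·0.732^2·0.268^1 = 0.43080
C(3,3)·0.732^3·0.268^0 = 0.39222
Sum = 0.823

0.823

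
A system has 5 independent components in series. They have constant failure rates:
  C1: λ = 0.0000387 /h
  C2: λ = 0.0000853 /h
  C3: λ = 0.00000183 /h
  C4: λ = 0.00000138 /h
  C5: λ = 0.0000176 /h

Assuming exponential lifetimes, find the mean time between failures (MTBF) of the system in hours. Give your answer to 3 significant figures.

6910

Series of exponential components: λ_sys = Σ λ_i
λ_sys = 0.0000387 + 0.0000853 + 0.00000183 + 0.00000138 + 0.0000176 = 1.4481e-04 /h
MTBF = 1 / λ_sys = 6910 h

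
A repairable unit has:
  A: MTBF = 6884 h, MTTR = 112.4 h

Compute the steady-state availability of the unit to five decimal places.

A(A) = MTBF/(MTBF+MTTR) = 6884/(6884+112.4) = 0.98393

0.98393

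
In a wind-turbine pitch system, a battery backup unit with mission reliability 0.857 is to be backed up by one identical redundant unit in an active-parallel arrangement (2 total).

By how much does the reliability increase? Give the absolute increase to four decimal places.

R_before = 0.857
R_after = 1 − (1 − 0.857)^2 = 0.9796
ΔR = 0.9796 − 0.857 = 0.1226

0.1226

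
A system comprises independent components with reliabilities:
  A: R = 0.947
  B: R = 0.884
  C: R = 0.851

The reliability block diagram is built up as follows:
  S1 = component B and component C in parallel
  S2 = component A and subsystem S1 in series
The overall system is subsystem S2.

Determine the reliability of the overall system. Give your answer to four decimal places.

0.9306

Parallel (B and C): 1 − (1 − 0.884000)(1 − 0.851000) = 0.982716
Series (A and [0.982716]): 0.947000 × 0.982716 = 0.9306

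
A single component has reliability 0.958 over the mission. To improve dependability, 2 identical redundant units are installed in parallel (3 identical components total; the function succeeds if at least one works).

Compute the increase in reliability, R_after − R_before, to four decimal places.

0.0419

R_before = 0.958
R_after = 1 − (1 − 0.958)^3 = 0.9999
ΔR = 0.9999 − 0.958 = 0.0419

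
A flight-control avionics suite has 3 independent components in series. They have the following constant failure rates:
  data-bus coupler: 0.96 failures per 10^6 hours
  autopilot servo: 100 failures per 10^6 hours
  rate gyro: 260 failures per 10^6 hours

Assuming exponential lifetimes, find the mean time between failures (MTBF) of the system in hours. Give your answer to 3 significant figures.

2770

Series of exponential components: λ_sys = Σ λ_i
λ_sys = 0.00000096 + 0.00010 + 0.00026 = 3.6096e-04 /h
MTBF = 1 / λ_sys = 2770 h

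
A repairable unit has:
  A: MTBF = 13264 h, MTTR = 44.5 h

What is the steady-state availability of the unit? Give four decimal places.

A(A) = MTBF/(MTBF+MTTR) = 13264/(13264+44.5) = 0.9967

0.9967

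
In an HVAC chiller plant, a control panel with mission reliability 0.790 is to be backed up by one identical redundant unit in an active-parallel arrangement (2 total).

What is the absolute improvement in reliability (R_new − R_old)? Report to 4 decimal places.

0.1659

R_before = 0.790
R_after = 1 − (1 − 0.790)^2 = 0.9559
ΔR = 0.9559 − 0.790 = 0.1659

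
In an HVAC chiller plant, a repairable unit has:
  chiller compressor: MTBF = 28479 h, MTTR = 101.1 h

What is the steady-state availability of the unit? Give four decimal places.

0.9965

A(chiller compressor) = MTBF/(MTBF+MTTR) = 28479/(28479+101.1) = 0.9965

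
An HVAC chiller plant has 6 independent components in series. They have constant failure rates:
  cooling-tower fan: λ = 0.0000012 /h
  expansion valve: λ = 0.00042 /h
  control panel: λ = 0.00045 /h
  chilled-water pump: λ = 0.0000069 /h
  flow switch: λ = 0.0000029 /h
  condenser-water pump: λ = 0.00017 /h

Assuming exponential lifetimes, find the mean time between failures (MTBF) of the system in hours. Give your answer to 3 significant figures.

951

Series of exponential components: λ_sys = Σ λ_i
λ_sys = 0.0000012 + 0.00042 + 0.00045 + 0.0000069 + 0.0000029 + 0.00017 = 1.0510e-03 /h
MTBF = 1 / λ_sys = 951 h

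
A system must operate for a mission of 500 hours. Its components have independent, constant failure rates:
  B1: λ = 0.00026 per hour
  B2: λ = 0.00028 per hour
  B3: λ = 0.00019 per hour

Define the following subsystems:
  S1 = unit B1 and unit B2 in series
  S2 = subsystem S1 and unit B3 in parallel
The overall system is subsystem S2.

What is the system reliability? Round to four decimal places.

R(B1) = exp(−0.00026 × 500) = 0.878095
R(B2) = exp(−0.00028 × 500) = 0.869358
R(B3) = exp(−0.00019 × 500) = 0.909373
Series (B1 and B2): 0.878095 × 0.869358 = 0.763379
Parallel ([0.763379] and B3): 1 − (1 − 0.763379)(1 − 0.909373) = 0.9786

0.9786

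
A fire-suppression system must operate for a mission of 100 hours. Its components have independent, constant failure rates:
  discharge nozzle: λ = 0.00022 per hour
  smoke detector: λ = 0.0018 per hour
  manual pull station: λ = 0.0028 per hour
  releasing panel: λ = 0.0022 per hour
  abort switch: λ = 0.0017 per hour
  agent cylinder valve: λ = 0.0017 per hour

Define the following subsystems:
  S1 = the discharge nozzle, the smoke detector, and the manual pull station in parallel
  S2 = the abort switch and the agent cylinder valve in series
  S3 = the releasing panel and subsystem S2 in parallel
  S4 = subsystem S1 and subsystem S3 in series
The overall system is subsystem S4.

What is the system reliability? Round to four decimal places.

R(discharge nozzle) = exp(−0.00022 × 100) = 0.978240
R(smoke detector) = exp(−0.0018 × 100) = 0.835270
R(manual pull station) = exp(−0.0028 × 100) = 0.755784
R(releasing panel) = exp(−0.0022 × 100) = 0.802519
R(abort switch) = exp(−0.0017 × 100) = 0.843665
R(agent cylinder valve) = exp(−0.0017 × 100) = 0.843665
Parallel (discharge nozzle, smoke detector, and manual pull station): 1 − (1 − 0.978240)(1 − 0.835270)(1 − 0.755784) = 0.999125
Series (abort switch and agent cylinder valve): 0.843665 × 0.843665 = 0.711771
Parallel (releasing panel and [0.711771]): 1 − (1 − 0.802519)(1 − 0.711771) = 0.943080
Series ([0.999125] and [0.943080]): 0.999125 × 0.943080 = 0.9423

0.9423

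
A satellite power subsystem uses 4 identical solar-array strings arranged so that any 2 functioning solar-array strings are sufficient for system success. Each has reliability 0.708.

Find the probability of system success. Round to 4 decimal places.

R = Σ_{i=2}^{4} C(4,i) p^i (1−p)^{4−i} with p = 0.708
C(4,2)·0.708^2·0.292^2 = 0.256439
C(4,3)·0.708^3·0.292^1 = 0.414517
C(4,4)·0.708^4·0.292^0 = 0.251266
Sum = 0.9222

0.9222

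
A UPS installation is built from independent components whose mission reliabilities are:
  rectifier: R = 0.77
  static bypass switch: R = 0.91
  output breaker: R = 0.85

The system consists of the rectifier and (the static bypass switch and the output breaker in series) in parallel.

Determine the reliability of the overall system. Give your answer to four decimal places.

0.9479

Series (static bypass switch and output breaker): 0.910000 × 0.850000 = 0.773500
Parallel (rectifier and [0.773500]): 1 − (1 − 0.770000)(1 − 0.773500) = 0.9479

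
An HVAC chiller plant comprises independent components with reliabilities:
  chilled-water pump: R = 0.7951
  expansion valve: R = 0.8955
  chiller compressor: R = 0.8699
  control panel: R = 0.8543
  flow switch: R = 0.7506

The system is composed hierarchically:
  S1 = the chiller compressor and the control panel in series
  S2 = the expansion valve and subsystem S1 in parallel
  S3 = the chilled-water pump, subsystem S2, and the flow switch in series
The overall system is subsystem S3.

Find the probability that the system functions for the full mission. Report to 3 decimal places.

0.581

Series (chiller compressor and control panel): 0.86990 × 0.85430 = 0.74316
Parallel (expansion valve and [0.74316]): 1 − (1 − 0.89550)(1 − 0.74316) = 0.97316
Series (chilled-water pump, [0.97316], and flow switch): 0.79510 × 0.97316 × 0.75060 = 0.581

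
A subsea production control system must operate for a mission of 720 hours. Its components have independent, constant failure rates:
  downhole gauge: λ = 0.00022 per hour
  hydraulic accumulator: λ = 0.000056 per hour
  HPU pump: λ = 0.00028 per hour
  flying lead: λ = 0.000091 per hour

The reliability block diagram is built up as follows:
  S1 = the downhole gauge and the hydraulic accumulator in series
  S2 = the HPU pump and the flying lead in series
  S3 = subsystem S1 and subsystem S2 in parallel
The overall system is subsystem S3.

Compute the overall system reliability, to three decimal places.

0.958

R(downhole gauge) = exp(−0.00022 × 720) = 0.85351
R(hydraulic accumulator) = exp(−0.000056 × 720) = 0.96048
R(HPU pump) = exp(−0.00028 × 720) = 0.81742
R(flying lead) = exp(−0.000091 × 720) = 0.93658
Series (downhole gauge and hydraulic accumulator): 0.85351 × 0.96048 = 0.81978
Series (HPU pump and flying lead): 0.81742 × 0.93658 = 0.76558
Parallel ([0.81978] and [0.76558]): 1 − (1 − 0.81978)(1 − 0.76558) = 0.958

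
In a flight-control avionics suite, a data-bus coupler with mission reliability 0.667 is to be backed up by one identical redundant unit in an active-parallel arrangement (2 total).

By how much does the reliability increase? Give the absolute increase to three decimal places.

R_before = 0.667
R_after = 1 − (1 − 0.667)^2 = 0.889
ΔR = 0.889 − 0.667 = 0.222

0.222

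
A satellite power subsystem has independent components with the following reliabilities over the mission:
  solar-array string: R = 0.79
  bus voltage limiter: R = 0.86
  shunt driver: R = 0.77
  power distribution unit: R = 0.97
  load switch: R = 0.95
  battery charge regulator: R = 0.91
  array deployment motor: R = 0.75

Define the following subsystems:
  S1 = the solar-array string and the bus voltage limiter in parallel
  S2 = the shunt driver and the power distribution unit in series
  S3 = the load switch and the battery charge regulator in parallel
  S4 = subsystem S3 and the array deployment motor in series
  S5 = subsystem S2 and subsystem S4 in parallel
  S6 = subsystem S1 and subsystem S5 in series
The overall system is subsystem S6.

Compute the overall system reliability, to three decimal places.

0.908

Parallel (solar-array string and bus voltage limiter): 1 − (1 − 0.79000)(1 − 0.86000) = 0.97060
Series (shunt driver and power distribution unit): 0.77000 × 0.97000 = 0.74690
Parallel (load switch and battery charge regulator): 1 − (1 − 0.95000)(1 − 0.91000) = 0.99550
Series ([0.99550] and array deployment motor): 0.99550 × 0.75000 = 0.74663
Parallel ([0.74690] and [0.74663]): 1 − (1 − 0.74690)(1 − 0.74663) = 0.93587
Series ([0.97060] and [0.93587]): 0.97060 × 0.93587 = 0.908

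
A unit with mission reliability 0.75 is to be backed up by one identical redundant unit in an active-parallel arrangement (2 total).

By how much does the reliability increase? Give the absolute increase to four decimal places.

R_before = 0.75
R_after = 1 − (1 − 0.75)^2 = 0.9375
ΔR = 0.9375 − 0.75 = 0.1875

0.1875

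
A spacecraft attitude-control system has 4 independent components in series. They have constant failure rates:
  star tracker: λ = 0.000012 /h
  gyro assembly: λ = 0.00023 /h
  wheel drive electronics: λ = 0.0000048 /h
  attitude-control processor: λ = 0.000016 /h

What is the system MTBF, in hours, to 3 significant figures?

Series of exponential components: λ_sys = Σ λ_i
λ_sys = 0.000012 + 0.00023 + 0.0000048 + 0.000016 = 2.6280e-04 /h
MTBF = 1 / λ_sys = 3810 h

3810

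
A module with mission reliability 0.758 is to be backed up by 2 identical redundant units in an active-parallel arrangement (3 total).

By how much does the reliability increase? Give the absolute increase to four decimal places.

R_before = 0.758
R_after = 1 − (1 − 0.758)^3 = 0.9858
ΔR = 0.9858 − 0.758 = 0.2278

0.2278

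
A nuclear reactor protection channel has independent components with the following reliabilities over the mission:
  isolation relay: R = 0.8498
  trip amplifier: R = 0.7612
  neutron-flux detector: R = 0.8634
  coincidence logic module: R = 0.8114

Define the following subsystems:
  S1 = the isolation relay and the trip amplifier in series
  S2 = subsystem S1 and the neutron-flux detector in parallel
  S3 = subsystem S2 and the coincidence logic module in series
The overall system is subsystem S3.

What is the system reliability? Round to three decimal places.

0.772

Series (isolation relay and trip amplifier): 0.84980 × 0.76120 = 0.64687
Parallel ([0.64687] and neutron-flux detector): 1 − (1 − 0.64687)(1 − 0.86340) = 0.95176
Series ([0.95176] and coincidence logic module): 0.95176 × 0.81140 = 0.772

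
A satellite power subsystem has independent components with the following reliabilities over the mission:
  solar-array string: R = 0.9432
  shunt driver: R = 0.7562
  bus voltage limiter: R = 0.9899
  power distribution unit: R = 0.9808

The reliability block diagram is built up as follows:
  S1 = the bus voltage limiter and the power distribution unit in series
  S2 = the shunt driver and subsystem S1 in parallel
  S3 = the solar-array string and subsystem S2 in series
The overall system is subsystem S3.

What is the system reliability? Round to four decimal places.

0.9365

Series (bus voltage limiter and power distribution unit): 0.989900 × 0.980800 = 0.970894
Parallel (shunt driver and [0.970894]): 1 − (1 − 0.756200)(1 − 0.970894) = 0.992904
Series (solar-array string and [0.992904]): 0.943200 × 0.992904 = 0.9365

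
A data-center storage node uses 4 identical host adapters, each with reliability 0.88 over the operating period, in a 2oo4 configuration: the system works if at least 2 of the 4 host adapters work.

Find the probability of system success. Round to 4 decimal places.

R = Σ_{i=2}^{4} C(4,i) p^i (1−p)^{4−i} with p = 0.88
C(4,2)·0.88^2·0.12^2 = 0.066908
C(4,3)·0.88^3·0.12^1 = 0.327107
C(4,4)·0.88^4·0.12^0 = 0.599695
Sum = 0.9937

0.9937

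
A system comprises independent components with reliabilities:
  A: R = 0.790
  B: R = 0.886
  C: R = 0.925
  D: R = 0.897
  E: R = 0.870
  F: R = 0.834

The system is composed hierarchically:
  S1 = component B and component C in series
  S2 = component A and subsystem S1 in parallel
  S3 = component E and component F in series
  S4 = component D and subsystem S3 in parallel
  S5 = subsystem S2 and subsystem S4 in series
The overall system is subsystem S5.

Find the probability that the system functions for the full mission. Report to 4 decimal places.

0.9349

Series (B and C): 0.886000 × 0.925000 = 0.819550
Parallel (A and [0.819550]): 1 − (1 − 0.790000)(1 − 0.819550) = 0.962106
Series (E and F): 0.870000 × 0.834000 = 0.725580
Parallel (D and [0.725580]): 1 − (1 − 0.897000)(1 − 0.725580) = 0.971735
Series ([0.962106] and [0.971735]): 0.962106 × 0.971735 = 0.9349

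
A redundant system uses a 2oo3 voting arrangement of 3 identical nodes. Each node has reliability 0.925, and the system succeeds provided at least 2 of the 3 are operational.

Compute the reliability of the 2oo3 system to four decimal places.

0.9840

R = Σ_{i=2}^{3} C(3,i) p^i (1−p)^{3−i} with p = 0.925
C(3,2)·0.925^2·0.075^1 = 0.192516
C(3,3)·0.925^3·0.075^0 = 0.791453
Sum = 0.9840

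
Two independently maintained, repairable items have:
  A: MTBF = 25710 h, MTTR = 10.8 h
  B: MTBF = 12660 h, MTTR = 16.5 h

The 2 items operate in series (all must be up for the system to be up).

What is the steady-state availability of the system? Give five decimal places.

0.99828

A(A) = MTBF/(MTBF+MTTR) = 25710/(25710+10.8) = 0.999580
A(B) = MTBF/(MTBF+MTTR) = 12660/(12660+16.5) = 0.998698
Series availability: 0.999580 × 0.998698 = 0.99828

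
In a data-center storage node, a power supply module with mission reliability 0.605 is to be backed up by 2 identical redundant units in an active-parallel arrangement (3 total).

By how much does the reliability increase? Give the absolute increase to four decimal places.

0.3334

R_before = 0.605
R_after = 1 − (1 − 0.605)^3 = 0.9384
ΔR = 0.9384 − 0.605 = 0.3334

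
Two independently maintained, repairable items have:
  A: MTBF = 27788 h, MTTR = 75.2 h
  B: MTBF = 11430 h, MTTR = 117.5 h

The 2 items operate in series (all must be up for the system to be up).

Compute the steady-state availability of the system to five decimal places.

0.98715

A(A) = MTBF/(MTBF+MTTR) = 27788/(27788+75.2) = 0.997301
A(B) = MTBF/(MTBF+MTTR) = 11430/(11430+117.5) = 0.989825
Series availability: 0.997301 × 0.989825 = 0.98715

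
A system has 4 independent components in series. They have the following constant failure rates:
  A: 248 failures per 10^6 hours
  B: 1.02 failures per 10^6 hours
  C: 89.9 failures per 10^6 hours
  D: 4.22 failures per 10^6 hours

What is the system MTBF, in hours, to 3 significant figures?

Series of exponential components: λ_sys = Σ λ_i
λ_sys = 0.000248 + 0.00000102 + 0.0000899 + 0.00000422 = 3.4314e-04 /h
MTBF = 1 / λ_sys = 2910 h

2910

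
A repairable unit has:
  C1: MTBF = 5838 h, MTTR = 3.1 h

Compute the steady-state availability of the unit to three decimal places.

0.999

A(C1) = MTBF/(MTBF+MTTR) = 5838/(5838+3.1) = 0.999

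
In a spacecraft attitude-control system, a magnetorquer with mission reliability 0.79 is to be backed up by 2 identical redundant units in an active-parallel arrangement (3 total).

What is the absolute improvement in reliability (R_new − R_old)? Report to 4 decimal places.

R_before = 0.79
R_after = 1 − (1 − 0.79)^3 = 0.9907
ΔR = 0.9907 − 0.79 = 0.2007

0.2007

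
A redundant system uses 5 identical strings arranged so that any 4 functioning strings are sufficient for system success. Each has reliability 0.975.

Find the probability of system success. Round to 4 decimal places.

0.9941

R = Σ_{i=4}^{5} C(5,i) p^i (1−p)^{5−i} with p = 0.975
C(5,4)·0.975^4·0.025^1 = 0.112961
C(5,5)·0.975^5·0.025^0 = 0.881096
Sum = 0.9941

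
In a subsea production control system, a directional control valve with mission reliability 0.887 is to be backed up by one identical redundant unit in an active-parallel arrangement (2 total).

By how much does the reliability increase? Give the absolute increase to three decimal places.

R_before = 0.887
R_after = 1 − (1 − 0.887)^2 = 0.987
ΔR = 0.987 − 0.887 = 0.100

0.100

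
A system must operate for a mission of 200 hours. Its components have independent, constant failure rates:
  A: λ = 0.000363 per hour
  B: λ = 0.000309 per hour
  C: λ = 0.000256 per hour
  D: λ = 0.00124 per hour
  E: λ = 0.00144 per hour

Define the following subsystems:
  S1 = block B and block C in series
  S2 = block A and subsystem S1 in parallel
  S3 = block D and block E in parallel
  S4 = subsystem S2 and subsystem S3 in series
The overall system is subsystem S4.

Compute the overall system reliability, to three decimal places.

R(A) = exp(−0.000363 × 200) = 0.92997
R(B) = exp(−0.000309 × 200) = 0.94007
R(C) = exp(−0.000256 × 200) = 0.95009
R(D) = exp(−0.00124 × 200) = 0.78036
R(E) = exp(−0.00144 × 200) = 0.74976
Series (B and C): 0.94007 × 0.95009 = 0.89315
Parallel (A and [0.89315]): 1 − (1 − 0.92997)(1 − 0.89315) = 0.99252
Parallel (D and E): 1 − (1 − 0.78036)(1 − 0.74976) = 0.94504
Series ([0.99252] and [0.94504]): 0.99252 × 0.94504 = 0.938

0.938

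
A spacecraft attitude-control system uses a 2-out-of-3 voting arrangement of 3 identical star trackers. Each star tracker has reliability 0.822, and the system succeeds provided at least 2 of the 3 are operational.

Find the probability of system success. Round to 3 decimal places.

R = Σ_{i=2}^{3} C(3,i) p^i (1−p)^{3−i} with p = 0.822
C(3,2)·0.822^2·0.178^1 = 0.36082
C(3,3)·0.822^3·0.178^0 = 0.55541
Sum = 0.916

0.916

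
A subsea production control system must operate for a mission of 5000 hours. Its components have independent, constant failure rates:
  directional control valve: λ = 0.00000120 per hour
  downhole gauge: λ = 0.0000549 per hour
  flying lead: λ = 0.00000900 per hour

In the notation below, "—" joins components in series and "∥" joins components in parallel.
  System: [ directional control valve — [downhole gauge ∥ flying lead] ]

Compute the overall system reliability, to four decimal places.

0.9835

R(directional control valve) = exp(−0.00000120 × 5000) = 0.994018
R(downhole gauge) = exp(−0.0000549 × 5000) = 0.759952
R(flying lead) = exp(−0.00000900 × 5000) = 0.955997
Parallel (downhole gauge and flying lead): 1 − (1 − 0.759952)(1 − 0.955997) = 0.989437
Series (directional control valve and [0.989437]): 0.994018 × 0.989437 = 0.9835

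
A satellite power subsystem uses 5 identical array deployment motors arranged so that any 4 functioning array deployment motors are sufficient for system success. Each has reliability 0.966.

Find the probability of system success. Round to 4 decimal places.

0.9892

R = Σ_{i=4}^{5} C(5,i) p^i (1−p)^{5−i} with p = 0.966
C(5,4)·0.966^4·0.034^1 = 0.148033
C(5,5)·0.966^5·0.034^0 = 0.841174
Sum = 0.9892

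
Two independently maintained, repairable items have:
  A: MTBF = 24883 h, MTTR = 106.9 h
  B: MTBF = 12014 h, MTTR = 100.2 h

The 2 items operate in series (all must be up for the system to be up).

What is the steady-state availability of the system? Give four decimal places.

0.9875

A(A) = MTBF/(MTBF+MTTR) = 24883/(24883+106.9) = 0.995722
A(B) = MTBF/(MTBF+MTTR) = 12014/(12014+100.2) = 0.991729
Series availability: 0.995722 × 0.991729 = 0.9875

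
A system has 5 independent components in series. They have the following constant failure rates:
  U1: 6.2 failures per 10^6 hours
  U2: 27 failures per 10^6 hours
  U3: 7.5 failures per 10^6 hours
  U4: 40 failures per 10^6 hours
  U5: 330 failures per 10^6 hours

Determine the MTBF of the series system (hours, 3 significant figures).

Series of exponential components: λ_sys = Σ λ_i
λ_sys = 0.0000062 + 0.000027 + 0.0000075 + 0.000040 + 0.00033 = 4.1070e-04 /h
MTBF = 1 / λ_sys = 2430 h

2430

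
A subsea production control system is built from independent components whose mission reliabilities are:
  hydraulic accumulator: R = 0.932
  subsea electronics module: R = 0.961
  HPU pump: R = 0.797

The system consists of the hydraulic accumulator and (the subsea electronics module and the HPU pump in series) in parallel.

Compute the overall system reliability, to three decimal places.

Series (subsea electronics module and HPU pump): 0.96100 × 0.79700 = 0.76592
Parallel (hydraulic accumulator and [0.76592]): 1 − (1 − 0.93200)(1 − 0.76592) = 0.984

0.984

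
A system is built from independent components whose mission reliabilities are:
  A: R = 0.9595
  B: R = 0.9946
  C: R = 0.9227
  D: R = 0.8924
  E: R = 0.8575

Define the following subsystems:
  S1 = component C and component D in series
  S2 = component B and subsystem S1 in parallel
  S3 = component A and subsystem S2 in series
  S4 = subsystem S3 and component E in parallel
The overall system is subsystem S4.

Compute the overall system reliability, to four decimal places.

Series (C and D): 0.922700 × 0.892400 = 0.823417
Parallel (B and [0.823417]): 1 − (1 − 0.994600)(1 − 0.823417) = 0.999046
Series (A and [0.999046]): 0.959500 × 0.999046 = 0.958585
Parallel ([0.958585] and E): 1 − (1 − 0.958585)(1 − 0.857500) = 0.9941

0.9941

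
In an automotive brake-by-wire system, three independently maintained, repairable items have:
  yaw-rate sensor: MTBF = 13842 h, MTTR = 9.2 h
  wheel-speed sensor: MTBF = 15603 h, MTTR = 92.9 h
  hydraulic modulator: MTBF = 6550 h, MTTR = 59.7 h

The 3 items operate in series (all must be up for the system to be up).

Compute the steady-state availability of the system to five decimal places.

0.98445

A(yaw-rate sensor) = MTBF/(MTBF+MTTR) = 13842/(13842+9.2) = 0.999336
A(wheel-speed sensor) = MTBF/(MTBF+MTTR) = 15603/(15603+92.9) = 0.994081
A(hydraulic modulator) = MTBF/(MTBF+MTTR) = 6550/(6550+59.7) = 0.990968
Series availability: 0.999336 × 0.994081 × 0.990968 = 0.98445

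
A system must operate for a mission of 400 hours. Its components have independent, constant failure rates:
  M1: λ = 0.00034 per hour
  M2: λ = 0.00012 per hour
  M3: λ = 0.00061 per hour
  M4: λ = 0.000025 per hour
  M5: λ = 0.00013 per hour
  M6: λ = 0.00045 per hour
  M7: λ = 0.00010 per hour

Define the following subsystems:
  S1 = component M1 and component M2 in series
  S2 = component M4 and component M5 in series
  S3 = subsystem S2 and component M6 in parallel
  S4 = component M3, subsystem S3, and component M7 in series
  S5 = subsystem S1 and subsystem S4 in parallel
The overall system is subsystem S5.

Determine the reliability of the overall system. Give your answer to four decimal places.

R(M1) = exp(−0.00034 × 400) = 0.872843
R(M2) = exp(−0.00012 × 400) = 0.953134
R(M3) = exp(−0.00061 × 400) = 0.783488
R(M4) = exp(−0.000025 × 400) = 0.990050
R(M5) = exp(−0.00013 × 400) = 0.949329
R(M6) = exp(−0.00045 × 400) = 0.835270
R(M7) = exp(−0.00010 × 400) = 0.960789
Series (M1 and M2): 0.872843 × 0.953134 = 0.831936
Series (M4 and M5): 0.990050 × 0.949329 = 0.939883
Parallel ([0.939883] and M6): 1 − (1 − 0.939883)(1 − 0.835270) = 0.990097
Series (M3, [0.990097], and M7): 0.783488 × 0.990097 × 0.960789 = 0.745312
Parallel ([0.831936] and [0.745312]): 1 − (1 − 0.831936)(1 − 0.745312) = 0.9572

0.9572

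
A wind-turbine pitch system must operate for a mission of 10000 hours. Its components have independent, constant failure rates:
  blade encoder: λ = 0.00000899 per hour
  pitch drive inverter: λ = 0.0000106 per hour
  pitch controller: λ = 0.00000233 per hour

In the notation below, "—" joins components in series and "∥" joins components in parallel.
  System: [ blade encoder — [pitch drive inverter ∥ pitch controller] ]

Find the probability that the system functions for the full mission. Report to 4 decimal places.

R(blade encoder) = exp(−0.00000899 × 10000) = 0.914023
R(pitch drive inverter) = exp(−0.0000106 × 10000) = 0.899425
R(pitch controller) = exp(−0.00000233 × 10000) = 0.976969
Parallel (pitch drive inverter and pitch controller): 1 − (1 − 0.899425)(1 − 0.976969) = 0.997684
Series (blade encoder and [0.997684]): 0.914023 × 0.997684 = 0.9119

0.9119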